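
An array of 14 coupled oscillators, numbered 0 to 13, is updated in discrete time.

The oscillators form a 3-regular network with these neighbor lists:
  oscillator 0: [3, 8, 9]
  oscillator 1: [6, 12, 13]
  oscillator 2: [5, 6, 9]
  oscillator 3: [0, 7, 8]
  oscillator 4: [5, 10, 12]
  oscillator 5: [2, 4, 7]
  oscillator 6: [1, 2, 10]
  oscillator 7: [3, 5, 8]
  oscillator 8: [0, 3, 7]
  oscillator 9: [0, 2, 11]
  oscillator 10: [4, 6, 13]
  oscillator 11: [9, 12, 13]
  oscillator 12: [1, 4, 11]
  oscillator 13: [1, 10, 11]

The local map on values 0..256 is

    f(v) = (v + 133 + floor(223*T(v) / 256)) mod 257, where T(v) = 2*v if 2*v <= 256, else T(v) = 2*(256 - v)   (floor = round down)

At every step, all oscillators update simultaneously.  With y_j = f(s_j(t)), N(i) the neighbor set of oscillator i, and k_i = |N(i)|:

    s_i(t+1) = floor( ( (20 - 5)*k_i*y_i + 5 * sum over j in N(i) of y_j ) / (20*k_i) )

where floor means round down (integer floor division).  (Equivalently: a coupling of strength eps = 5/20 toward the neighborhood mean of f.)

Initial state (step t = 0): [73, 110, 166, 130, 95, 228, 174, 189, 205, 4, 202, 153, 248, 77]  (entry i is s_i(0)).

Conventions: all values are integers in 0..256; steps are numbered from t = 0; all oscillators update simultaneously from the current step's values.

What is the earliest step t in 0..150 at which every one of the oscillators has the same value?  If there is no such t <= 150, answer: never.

Answer: never
Key observation: The state at step 9 reappears at step 11 — the system is in a cycle of period 2 from step 9 on.  No step 0..11 is synchronized, and the cycle repeats forever, so no step up to 150 (or ever) has all oscillators equal.

Derivation:
t=0: [73, 110, 166, 130, 95, 228, 174, 189, 205, 4, 202, 153, 248, 77]  (not all equal)
t=1: [101, 167, 189, 204, 140, 156, 189, 181, 166, 147, 163, 186, 146, 111]  (not all equal)
t=2: [162, 196, 185, 172, 215, 203, 184, 188, 190, 202, 199, 187, 209, 183]  (not all equal)
t=3: [196, 176, 182, 192, 164, 172, 183, 181, 183, 176, 174, 180, 167, 183]  (not all equal)
t=4: [178, 190, 187, 180, 198, 193, 186, 186, 184, 189, 191, 188, 196, 187]  (not all equal)
t=5: [187, 180, 182, 187, 175, 178, 182, 183, 185, 181, 180, 181, 176, 182]  (not all equal)
t=6: [183, 187, 186, 183, 191, 188, 186, 185, 184, 186, 188, 187, 190, 186]  (not all equal)
t=7: [185, 182, 182, 185, 180, 182, 182, 184, 185, 183, 182, 182, 180, 182]  (not all equal)
t=8: [184, 186, 186, 184, 187, 186, 186, 184, 184, 185, 186, 186, 187, 186]  (not all equal)
t=9: [184, 183, 183, 185, 183, 183, 183, 184, 185, 183, 183, 183, 183, 183]  (not all equal)
t=10: [184, 186, 186, 184, 186, 185, 186, 184, 184, 185, 186, 186, 186, 186]  (not all equal)
t=11: [184, 183, 183, 185, 183, 183, 183, 184, 185, 183, 183, 183, 183, 183]  (not all equal)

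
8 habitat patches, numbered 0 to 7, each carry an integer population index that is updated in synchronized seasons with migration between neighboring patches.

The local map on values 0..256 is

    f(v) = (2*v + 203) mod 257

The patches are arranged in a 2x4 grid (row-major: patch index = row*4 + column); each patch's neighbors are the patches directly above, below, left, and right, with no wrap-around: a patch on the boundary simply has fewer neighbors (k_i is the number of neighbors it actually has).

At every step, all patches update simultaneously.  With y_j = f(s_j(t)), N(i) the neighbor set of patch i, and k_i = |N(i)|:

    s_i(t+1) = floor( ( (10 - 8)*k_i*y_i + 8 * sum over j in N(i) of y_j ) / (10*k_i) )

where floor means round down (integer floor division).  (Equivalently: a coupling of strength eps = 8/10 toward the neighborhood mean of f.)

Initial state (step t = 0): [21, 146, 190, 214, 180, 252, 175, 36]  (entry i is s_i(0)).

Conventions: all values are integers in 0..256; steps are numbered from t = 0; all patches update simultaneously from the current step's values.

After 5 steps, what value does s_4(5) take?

Simulating step by step:
t=0: [21, 146, 190, 214, 180, 252, 175, 36]
t=1: [163, 182, 118, 58, 185, 125, 82, 66]
t=2: [47, 115, 96, 116, 96, 98, 143, 84]
t=3: [133, 120, 183, 136, 100, 174, 151, 186]
t=4: [175, 118, 184, 90, 128, 162, 90, 198]
t=5: [161, 65, 127, 82, 61, 138, 66, 117]

Answer: s_4(5) = 61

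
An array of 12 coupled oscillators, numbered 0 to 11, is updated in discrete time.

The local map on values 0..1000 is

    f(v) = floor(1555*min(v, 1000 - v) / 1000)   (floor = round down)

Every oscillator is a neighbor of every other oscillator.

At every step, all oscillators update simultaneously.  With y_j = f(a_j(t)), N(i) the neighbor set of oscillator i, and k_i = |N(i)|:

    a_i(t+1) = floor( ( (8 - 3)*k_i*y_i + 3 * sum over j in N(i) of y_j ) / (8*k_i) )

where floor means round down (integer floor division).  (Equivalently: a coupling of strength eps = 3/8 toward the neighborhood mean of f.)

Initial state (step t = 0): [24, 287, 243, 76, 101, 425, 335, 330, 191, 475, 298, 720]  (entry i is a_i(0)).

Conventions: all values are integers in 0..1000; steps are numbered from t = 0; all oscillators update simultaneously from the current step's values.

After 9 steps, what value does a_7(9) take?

Simulating step by step:
t=0: [24, 287, 243, 76, 101, 425, 335, 330, 191, 475, 298, 720]
t=1: [184, 425, 385, 232, 255, 552, 469, 465, 337, 598, 435, 419]
t=2: [405, 626, 589, 448, 470, 647, 666, 663, 545, 605, 635, 620]
t=3: [622, 593, 627, 661, 681, 574, 557, 560, 668, 613, 585, 599]
t=4: [593, 620, 589, 558, 539, 638, 653, 651, 551, 601, 627, 614]
t=5: [625, 601, 630, 658, 675, 584, 570, 572, 664, 618, 595, 606]
t=6: [588, 610, 583, 557, 542, 625, 638, 636, 552, 594, 615, 605]
t=7: [635, 615, 640, 663, 677, 601, 589, 591, 668, 630, 610, 620]
t=8: [571, 589, 566, 545, 532, 602, 613, 611, 541, 576, 594, 584]
t=9: [662, 646, 667, 686, 698, 634, 623, 625, 690, 658, 641, 650]

Answer: a_7(9) = 625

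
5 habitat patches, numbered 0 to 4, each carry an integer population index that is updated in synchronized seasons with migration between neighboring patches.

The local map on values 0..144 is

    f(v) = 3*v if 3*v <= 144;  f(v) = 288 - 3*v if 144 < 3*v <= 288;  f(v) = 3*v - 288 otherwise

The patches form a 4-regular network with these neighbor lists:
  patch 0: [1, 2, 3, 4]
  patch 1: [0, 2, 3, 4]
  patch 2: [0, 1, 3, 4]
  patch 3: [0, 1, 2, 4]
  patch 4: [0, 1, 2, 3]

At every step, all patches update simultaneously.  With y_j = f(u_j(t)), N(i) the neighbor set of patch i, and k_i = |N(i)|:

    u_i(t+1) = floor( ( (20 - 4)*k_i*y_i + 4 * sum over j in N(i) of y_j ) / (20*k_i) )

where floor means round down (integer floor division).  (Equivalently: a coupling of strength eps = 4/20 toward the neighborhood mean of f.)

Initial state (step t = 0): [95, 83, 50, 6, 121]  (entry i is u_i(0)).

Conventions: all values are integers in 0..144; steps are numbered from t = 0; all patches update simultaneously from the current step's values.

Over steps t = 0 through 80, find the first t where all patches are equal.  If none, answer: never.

Answer: never
Key observation: The state at step 23 reappears at step 31 — the system is in a cycle of period 8 from step 23 on.  No step 0..31 is synchronized, and the cycle repeats forever, so no step up to 80 (or ever) has all patches equal.

Derivation:
t=0: [95, 83, 50, 6, 121]  (not all equal)
t=1: [15, 42, 117, 27, 69]  (not all equal)
t=2: [53, 114, 67, 80, 80]  (not all equal)
t=3: [115, 58, 83, 54, 54]  (not all equal)
t=4: [65, 108, 52, 117, 117]  (not all equal)
t=5: [89, 46, 118, 66, 66]  (not all equal)
t=6: [36, 123, 69, 87, 87]  (not all equal)
t=7: [97, 76, 76, 36, 36]  (not all equal)
t=8: [19, 61, 61, 97, 97]  (not all equal)
t=9: [56, 92, 92, 15, 15]  (not all equal)
t=10: [101, 20, 20, 45, 45]  (not all equal)
t=11: [31, 65, 65, 121, 121]  (not all equal)
t=12: [91, 91, 91, 77, 77]  (not all equal)
t=13: [19, 19, 19, 50, 50]  (not all equal)
t=14: [65, 65, 65, 125, 125]  (not all equal)
t=15: [92, 92, 92, 87, 87]  (not all equal)
t=16: [13, 13, 13, 24, 24]  (not all equal)
t=17: [42, 42, 42, 67, 67]  (not all equal)
t=18: [122, 122, 122, 92, 92]  (not all equal)
t=19: [71, 71, 71, 21, 21]  (not all equal)
t=20: [73, 73, 73, 64, 64]  (not all equal)
t=21: [71, 71, 71, 91, 91]  (not all equal)
t=22: [69, 69, 69, 24, 24]  (not all equal)
t=23: [80, 80, 80, 73, 73]  (not all equal)
t=24: [50, 50, 50, 65, 65]  (not all equal)
t=25: [133, 133, 133, 99, 99]  (not all equal)
t=26: [100, 100, 100, 24, 24]  (not all equal)
t=27: [18, 18, 18, 63, 63]  (not all equal)
t=28: [58, 58, 58, 92, 92]  (not all equal)
t=29: [103, 103, 103, 27, 27]  (not all equal)
t=30: [27, 27, 27, 72, 72]  (not all equal)
t=31: [80, 80, 80, 73, 73]  (not all equal)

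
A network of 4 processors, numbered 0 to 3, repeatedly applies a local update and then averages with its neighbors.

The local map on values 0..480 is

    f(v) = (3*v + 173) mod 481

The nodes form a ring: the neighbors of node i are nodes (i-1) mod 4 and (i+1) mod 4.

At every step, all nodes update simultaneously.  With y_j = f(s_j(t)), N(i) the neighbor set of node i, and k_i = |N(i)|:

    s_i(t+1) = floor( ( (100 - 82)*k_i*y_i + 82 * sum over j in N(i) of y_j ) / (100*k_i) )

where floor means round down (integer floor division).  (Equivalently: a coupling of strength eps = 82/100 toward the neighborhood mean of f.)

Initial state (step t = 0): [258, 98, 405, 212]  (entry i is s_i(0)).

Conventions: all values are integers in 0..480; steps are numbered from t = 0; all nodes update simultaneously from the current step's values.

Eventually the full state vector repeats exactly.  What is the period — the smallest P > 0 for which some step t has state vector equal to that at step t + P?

Simulating step by step:
t=0: [258, 98, 405, 212]
t=1: [409, 449, 402, 424]
t=2: [111, 364, 107, 350]
t=3: [235, 70, 233, 62]
t=4: [375, 392, 374, 387]
t=5: [371, 343, 371, 341]
t=6: [252, 308, 252, 307]
t=7: [190, 391, 190, 391]
t=8: [362, 283, 362, 283]
t=9: [102, 254, 102, 254]
t=10: [458, 474, 458, 474]
t=11: [143, 112, 143, 112]
t=12: [44, 104, 44, 104]
t=13: [58, 250, 58, 250]
t=14: [424, 364, 424, 364]
t=15: [248, 56, 248, 56]
t=16: [358, 418, 358, 418]
t=17: [432, 317, 432, 317]
t=18: [137, 50, 137, 50]
t=19: [283, 142, 283, 142]
t=20: [107, 70, 107, 70]
t=21: [316, 79, 316, 79]
t=22: [364, 204, 364, 204]
t=23: [303, 303, 303, 303]
t=24: [120, 120, 120, 120]
t=25: [52, 52, 52, 52]
t=26: [329, 329, 329, 329]
t=27: [198, 198, 198, 198]
t=28: [286, 286, 286, 286]
t=29: [69, 69, 69, 69]
t=30: [380, 380, 380, 380]
t=31: [351, 351, 351, 351]
t=32: [264, 264, 264, 264]
t=33: [3, 3, 3, 3]
t=34: [182, 182, 182, 182]
t=35: [238, 238, 238, 238]
t=36: [406, 406, 406, 406]
t=37: [429, 429, 429, 429]
t=38: [17, 17, 17, 17]
t=39: [224, 224, 224, 224]
t=40: [364, 364, 364, 364]
t=41: [303, 303, 303, 303]

Answer: 18
Key observation: The state at step 23, [303, 303, 303, 303], reappears at step 41 — and no state repeats earlier — so the cycle the system enters has period 18.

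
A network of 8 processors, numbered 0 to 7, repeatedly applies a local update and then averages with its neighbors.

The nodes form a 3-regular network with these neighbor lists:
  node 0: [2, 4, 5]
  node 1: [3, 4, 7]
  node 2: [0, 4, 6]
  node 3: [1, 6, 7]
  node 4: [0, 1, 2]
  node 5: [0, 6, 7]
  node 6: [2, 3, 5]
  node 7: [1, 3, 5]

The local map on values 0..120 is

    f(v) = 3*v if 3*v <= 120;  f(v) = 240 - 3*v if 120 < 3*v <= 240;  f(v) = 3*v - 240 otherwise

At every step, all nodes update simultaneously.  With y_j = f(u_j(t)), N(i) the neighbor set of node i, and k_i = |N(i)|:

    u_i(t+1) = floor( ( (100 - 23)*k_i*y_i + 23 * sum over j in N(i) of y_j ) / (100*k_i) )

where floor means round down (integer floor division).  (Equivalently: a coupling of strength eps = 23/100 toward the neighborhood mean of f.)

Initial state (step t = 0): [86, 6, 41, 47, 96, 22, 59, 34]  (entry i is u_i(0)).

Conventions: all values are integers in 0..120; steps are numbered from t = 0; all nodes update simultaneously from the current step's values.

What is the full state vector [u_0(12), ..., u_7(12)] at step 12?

Simulating step by step:
t=0: [86, 6, 41, 47, 96, 22, 59, 34]
t=1: [31, 32, 99, 90, 48, 64, 70, 92]
t=2: [87, 86, 60, 35, 92, 49, 33, 41]
t=3: [30, 33, 58, 98, 35, 89, 96, 106]
t=4: [84, 94, 69, 58, 100, 37, 48, 73]
t=5: [24, 43, 38, 63, 52, 95, 90, 32]
t=6: [74, 103, 102, 57, 87, 49, 39, 89]
t=7: [27, 62, 62, 69, 27, 84, 107, 38]
t=8: [73, 59, 60, 44, 76, 30, 69, 95]
t=9: [28, 61, 51, 93, 20, 76, 45, 54]
t=10: [76, 57, 86, 48, 63, 29, 91, 68]
t=11: [21, 67, 21, 84, 46, 73, 40, 47]
t=12: [62, 46, 70, 29, 91, 37, 99, 81]

Answer: [62, 46, 70, 29, 91, 37, 99, 81]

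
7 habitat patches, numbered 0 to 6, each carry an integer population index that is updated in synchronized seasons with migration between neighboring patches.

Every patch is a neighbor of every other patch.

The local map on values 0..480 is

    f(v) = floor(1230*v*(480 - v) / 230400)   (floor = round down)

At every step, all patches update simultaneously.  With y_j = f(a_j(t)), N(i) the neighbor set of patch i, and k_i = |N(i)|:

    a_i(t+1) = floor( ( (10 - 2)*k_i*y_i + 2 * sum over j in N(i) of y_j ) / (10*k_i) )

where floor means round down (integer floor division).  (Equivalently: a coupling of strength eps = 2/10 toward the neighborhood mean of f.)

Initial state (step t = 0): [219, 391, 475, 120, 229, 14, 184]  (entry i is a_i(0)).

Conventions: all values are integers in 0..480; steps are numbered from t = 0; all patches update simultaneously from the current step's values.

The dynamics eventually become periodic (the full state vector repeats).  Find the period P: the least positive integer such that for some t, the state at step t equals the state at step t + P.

Simulating step by step:
t=0: [219, 391, 475, 120, 229, 14, 184]
t=1: [279, 187, 54, 221, 280, 71, 267]
t=2: [288, 283, 152, 292, 287, 177, 291]
t=3: [293, 295, 271, 292, 293, 286, 292]
t=4: [292, 291, 300, 293, 292, 295, 293]
t=5: [292, 292, 288, 291, 292, 291, 291]
t=6: [293, 293, 294, 293, 293, 293, 293]
t=7: [291, 291, 291, 291, 291, 291, 291]
t=8: [293, 293, 293, 293, 293, 293, 293]
t=9: [292, 292, 292, 292, 292, 292, 292]
t=10: [293, 293, 293, 293, 293, 293, 293]

Answer: 2
Key observation: The state at step 8, [293, 293, 293, 293, 293, 293, 293], reappears at step 10 — and no state repeats earlier — so the cycle the system enters has period 2.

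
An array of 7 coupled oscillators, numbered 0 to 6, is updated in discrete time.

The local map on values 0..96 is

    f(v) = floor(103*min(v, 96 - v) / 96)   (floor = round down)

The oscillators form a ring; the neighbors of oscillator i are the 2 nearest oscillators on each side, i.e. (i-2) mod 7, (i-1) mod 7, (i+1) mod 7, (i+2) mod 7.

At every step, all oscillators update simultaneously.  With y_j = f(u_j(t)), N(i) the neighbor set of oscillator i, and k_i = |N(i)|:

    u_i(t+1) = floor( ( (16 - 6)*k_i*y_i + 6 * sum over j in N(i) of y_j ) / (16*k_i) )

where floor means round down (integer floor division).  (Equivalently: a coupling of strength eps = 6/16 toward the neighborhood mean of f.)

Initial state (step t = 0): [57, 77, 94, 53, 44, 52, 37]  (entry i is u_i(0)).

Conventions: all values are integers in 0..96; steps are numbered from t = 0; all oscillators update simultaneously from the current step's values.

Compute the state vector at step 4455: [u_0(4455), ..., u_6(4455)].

Answer: [49, 49, 49, 49, 49, 49, 49]
Key observation: The state at step 11, [49, 49, 49, 49, 49, 49, 49], reappears at step 13: the system is in a cycle of period 2 from step 11 on.  Therefore the state at step 4455 equals the state at step 11 + ((4455 - 11) mod 2) = 11, which is [49, 49, 49, 49, 49, 49, 49].

Derivation:
t=0: [57, 77, 94, 53, 44, 52, 37]
t=1: [35, 24, 15, 39, 41, 45, 38]
t=2: [35, 28, 23, 38, 40, 45, 39]
t=3: [36, 32, 28, 38, 40, 45, 40]
t=4: [38, 35, 33, 39, 41, 45, 41]
t=5: [40, 38, 36, 40, 42, 45, 42]
t=6: [42, 40, 39, 42, 44, 46, 44]
t=7: [44, 42, 42, 44, 46, 47, 46]
t=8: [47, 45, 45, 47, 48, 49, 48]
t=9: [49, 48, 48, 49, 50, 50, 50]
t=10: [50, 50, 50, 50, 49, 49, 49]
t=11: [49, 49, 49, 49, 49, 49, 49]
t=12: [50, 50, 50, 50, 50, 50, 50]
t=13: [49, 49, 49, 49, 49, 49, 49]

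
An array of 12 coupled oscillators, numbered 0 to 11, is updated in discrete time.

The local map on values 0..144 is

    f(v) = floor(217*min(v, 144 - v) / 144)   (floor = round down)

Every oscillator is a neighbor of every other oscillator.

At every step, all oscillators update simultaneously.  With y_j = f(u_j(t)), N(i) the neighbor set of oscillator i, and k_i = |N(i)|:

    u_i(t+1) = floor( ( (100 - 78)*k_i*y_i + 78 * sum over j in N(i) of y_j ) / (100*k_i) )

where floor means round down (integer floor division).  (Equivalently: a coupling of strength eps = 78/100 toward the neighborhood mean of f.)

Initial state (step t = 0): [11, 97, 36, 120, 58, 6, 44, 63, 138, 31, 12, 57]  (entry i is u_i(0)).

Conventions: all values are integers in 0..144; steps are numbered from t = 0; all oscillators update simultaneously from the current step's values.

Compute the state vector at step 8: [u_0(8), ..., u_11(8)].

Simulating step by step:
t=0: [11, 97, 36, 120, 58, 6, 44, 63, 138, 31, 12, 57]
t=1: [44, 52, 49, 47, 54, 43, 51, 55, 43, 48, 44, 54]
t=2: [71, 73, 72, 72, 73, 71, 73, 74, 71, 72, 71, 73]
t=3: [106, 106, 106, 106, 106, 106, 106, 106, 106, 106, 106, 106]
t=4: [57, 57, 57, 57, 57, 57, 57, 57, 57, 57, 57, 57]
t=5: [85, 85, 85, 85, 85, 85, 85, 85, 85, 85, 85, 85]
t=6: [88, 88, 88, 88, 88, 88, 88, 88, 88, 88, 88, 88]
t=7: [84, 84, 84, 84, 84, 84, 84, 84, 84, 84, 84, 84]
t=8: [90, 90, 90, 90, 90, 90, 90, 90, 90, 90, 90, 90]

Answer: [90, 90, 90, 90, 90, 90, 90, 90, 90, 90, 90, 90]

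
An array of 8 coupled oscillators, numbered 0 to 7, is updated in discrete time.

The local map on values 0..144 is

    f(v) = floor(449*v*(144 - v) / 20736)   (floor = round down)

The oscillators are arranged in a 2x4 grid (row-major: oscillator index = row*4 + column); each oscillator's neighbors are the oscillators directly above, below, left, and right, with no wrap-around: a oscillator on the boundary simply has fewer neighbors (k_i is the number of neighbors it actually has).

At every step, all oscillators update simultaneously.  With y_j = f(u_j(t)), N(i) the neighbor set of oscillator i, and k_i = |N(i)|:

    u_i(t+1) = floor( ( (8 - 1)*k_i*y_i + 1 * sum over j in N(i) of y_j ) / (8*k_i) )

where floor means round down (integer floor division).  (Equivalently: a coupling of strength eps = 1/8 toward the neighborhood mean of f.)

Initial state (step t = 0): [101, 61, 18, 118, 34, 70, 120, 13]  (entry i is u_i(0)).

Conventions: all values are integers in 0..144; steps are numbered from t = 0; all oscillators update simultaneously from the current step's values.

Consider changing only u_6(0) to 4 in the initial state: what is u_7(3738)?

Simulating step by step:
t=0: [101, 61, 18, 118, 34, 70, 4, 13]
t=1: [94, 106, 50, 63, 82, 106, 18, 36]
t=2: [100, 88, 98, 107, 108, 86, 54, 83]
t=3: [95, 105, 97, 87, 86, 106, 104, 107]
t=4: [99, 88, 97, 105, 106, 88, 90, 86]
t=5: [96, 105, 98, 89, 88, 105, 104, 106]
t=6: [98, 88, 96, 103, 104, 88, 90, 88]
t=7: [97, 105, 99, 92, 91, 105, 104, 105]
t=8: [97, 88, 95, 101, 102, 88, 90, 89]
t=9: [98, 105, 100, 95, 93, 105, 104, 104]
t=10: [96, 88, 94, 99, 100, 88, 90, 90]
t=11: [99, 105, 101, 96, 95, 105, 104, 104]
t=12: [95, 88, 93, 98, 99, 88, 90, 90]
t=13: [100, 105, 102, 97, 96, 105, 104, 104]
t=14: [94, 88, 92, 97, 98, 88, 90, 90]
t=15: [101, 105, 103, 98, 97, 105, 104, 104]
t=16: [93, 88, 91, 96, 97, 88, 89, 90]
t=17: [102, 105, 103, 99, 98, 105, 105, 104]
t=18: [92, 88, 90, 95, 96, 88, 88, 90]
t=19: [102, 105, 104, 100, 99, 105, 105, 104]
t=20: [92, 88, 90, 94, 95, 88, 88, 90]
t=21: [103, 105, 104, 101, 100, 105, 105, 104]
t=22: [91, 88, 90, 93, 94, 88, 88, 90]
t=23: [103, 105, 104, 102, 101, 105, 105, 104]
t=24: [91, 88, 89, 91, 93, 88, 88, 90]
t=25: [104, 105, 105, 104, 102, 105, 105, 105]
t=26: [90, 88, 88, 89, 91, 88, 88, 88]
t=27: [105, 105, 105, 105, 104, 105, 106, 105]
t=28: [88, 88, 87, 88, 89, 88, 87, 87]
t=29: [105, 106, 106, 106, 105, 106, 106, 106]
t=30: [87, 87, 87, 87, 87, 87, 87, 87]
t=31: [107, 107, 107, 107, 107, 107, 107, 107]
t=32: [85, 85, 85, 85, 85, 85, 85, 85]
t=33: [108, 108, 108, 108, 108, 108, 108, 108]
t=34: [84, 84, 84, 84, 84, 84, 84, 84]
t=35: [109, 109, 109, 109, 109, 109, 109, 109]
t=36: [82, 82, 82, 82, 82, 82, 82, 82]
t=37: [110, 110, 110, 110, 110, 110, 110, 110]
t=38: [80, 80, 80, 80, 80, 80, 80, 80]
t=39: [110, 110, 110, 110, 110, 110, 110, 110]

Answer: u_7(3738) = 80
Key observation: The state at step 37, [110, 110, 110, 110, 110, 110, 110, 110], reappears at step 39: the system is in a cycle of period 2 from step 37 on.  Therefore the state at step 3738 equals the state at step 37 + ((3738 - 37) mod 2) = 38, which is [80, 80, 80, 80, 80, 80, 80, 80].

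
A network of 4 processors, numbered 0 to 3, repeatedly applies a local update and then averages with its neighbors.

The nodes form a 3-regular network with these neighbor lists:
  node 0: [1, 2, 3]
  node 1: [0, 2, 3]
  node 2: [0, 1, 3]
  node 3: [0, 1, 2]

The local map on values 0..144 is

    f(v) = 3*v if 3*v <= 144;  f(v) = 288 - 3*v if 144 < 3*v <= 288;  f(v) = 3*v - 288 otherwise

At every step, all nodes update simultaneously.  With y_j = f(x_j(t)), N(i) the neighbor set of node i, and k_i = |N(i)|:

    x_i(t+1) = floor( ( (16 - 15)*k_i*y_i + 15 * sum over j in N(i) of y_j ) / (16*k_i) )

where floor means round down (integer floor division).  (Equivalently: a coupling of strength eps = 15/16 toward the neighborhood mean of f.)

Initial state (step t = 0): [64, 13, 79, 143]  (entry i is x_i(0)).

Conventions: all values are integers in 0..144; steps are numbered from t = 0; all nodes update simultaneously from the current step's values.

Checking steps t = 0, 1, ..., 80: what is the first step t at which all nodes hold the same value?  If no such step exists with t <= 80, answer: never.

Simulating step by step:
t=0: [64, 13, 79, 143]  (not all equal)
t=1: [78, 92, 89, 66]  (not all equal)
t=2: [41, 52, 50, 32]  (not all equal)
t=3: [122, 119, 118, 128]  (not all equal)
t=4: [77, 79, 80, 72]  (not all equal)
t=5: [57, 58, 59, 53]  (not all equal)
t=6: [117, 118, 119, 114]  (not all equal)
t=7: [63, 62, 61, 65]  (not all equal)
t=8: [99, 99, 98, 101]  (not all equal)
t=9: [9, 9, 10, 8]  (not all equal)
t=10: [27, 27, 26, 27]  (not all equal)
t=11: [80, 80, 80, 80]  (all equal)

Answer: 11
Key observation: Synchronization is absorbing here: once all nodes are equal they stay equal, and step 11 is the first all-equal step.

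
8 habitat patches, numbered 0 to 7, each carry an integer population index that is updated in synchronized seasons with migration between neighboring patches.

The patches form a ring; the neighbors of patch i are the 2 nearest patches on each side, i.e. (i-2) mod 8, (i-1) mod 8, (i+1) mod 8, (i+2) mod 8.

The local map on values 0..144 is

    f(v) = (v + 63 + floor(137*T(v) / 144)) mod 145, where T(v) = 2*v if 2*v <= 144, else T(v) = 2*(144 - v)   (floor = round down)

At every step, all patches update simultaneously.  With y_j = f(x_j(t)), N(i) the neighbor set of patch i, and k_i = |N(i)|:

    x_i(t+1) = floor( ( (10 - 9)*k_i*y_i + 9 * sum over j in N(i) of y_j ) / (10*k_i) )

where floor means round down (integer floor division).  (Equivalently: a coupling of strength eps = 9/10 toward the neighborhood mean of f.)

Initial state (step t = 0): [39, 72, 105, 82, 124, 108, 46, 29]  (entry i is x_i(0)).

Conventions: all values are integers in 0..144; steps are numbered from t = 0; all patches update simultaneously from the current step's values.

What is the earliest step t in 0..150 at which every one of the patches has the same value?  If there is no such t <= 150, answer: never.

Simulating step by step:
t=0: [39, 72, 105, 82, 124, 108, 46, 29]  (not all equal)
t=1: [65, 68, 89, 101, 88, 65, 51, 68]  (not all equal)
t=2: [102, 108, 108, 109, 97, 99, 105, 99]  (not all equal)
t=3: [96, 96, 97, 97, 97, 99, 101, 98]  (not all equal)
t=4: [103, 104, 104, 103, 102, 102, 103, 103]  (not all equal)
t=5: [98, 98, 98, 98, 98, 99, 99, 98]  (not all equal)
t=6: [102, 103, 103, 102, 102, 102, 102, 102]  (not all equal)
t=7: [99, 99, 99, 99, 99, 99, 99, 99]  (all equal)

Answer: 7
Key observation: Synchronization is absorbing here: once all patches are equal they stay equal, and step 7 is the first all-equal step.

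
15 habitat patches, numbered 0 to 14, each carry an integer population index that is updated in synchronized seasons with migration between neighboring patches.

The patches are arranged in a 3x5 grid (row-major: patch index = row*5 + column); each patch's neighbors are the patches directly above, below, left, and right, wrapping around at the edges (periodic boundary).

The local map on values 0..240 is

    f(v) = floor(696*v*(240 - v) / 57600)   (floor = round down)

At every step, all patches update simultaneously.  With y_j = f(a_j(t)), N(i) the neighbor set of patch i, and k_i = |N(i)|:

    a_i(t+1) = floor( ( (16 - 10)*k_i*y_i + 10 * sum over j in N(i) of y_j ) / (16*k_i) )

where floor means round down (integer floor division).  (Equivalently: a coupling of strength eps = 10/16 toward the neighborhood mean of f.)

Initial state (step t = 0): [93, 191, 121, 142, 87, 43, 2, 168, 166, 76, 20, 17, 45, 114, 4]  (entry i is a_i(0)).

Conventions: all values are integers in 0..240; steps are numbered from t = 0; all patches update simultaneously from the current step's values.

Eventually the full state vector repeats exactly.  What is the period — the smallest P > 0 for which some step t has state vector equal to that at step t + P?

Simulating step by step:
t=0: [93, 191, 121, 142, 87, 43, 2, 168, 166, 76, 20, 17, 45, 114, 4]
t=1: [128, 103, 148, 165, 137, 96, 65, 122, 155, 122, 70, 60, 123, 132, 87]
t=2: [166, 158, 165, 159, 166, 160, 151, 163, 163, 167, 152, 146, 164, 164, 162]
t=3: [152, 156, 151, 151, 149, 154, 158, 152, 150, 149, 157, 160, 152, 151, 151]
t=4: [160, 158, 161, 162, 162, 159, 157, 160, 162, 162, 158, 156, 160, 162, 161]
t=5: [154, 155, 153, 152, 152, 154, 156, 154, 152, 152, 155, 156, 154, 152, 153]
t=6: [159, 159, 160, 160, 160, 159, 158, 159, 160, 160, 159, 158, 159, 160, 160]
t=7: [154, 155, 154, 154, 154, 155, 155, 154, 154, 154, 155, 155, 154, 154, 154]
t=8: [159, 159, 159, 160, 160, 159, 159, 159, 160, 159, 159, 159, 159, 160, 159]
t=9: [154, 155, 154, 154, 154, 155, 155, 154, 154, 154, 155, 155, 154, 154, 154]

Answer: 2
Key observation: The state at step 7, [154, 155, 154, 154, 154, 155, 155, 154, 154, 154, 155, 155, 154, 154, 154], reappears at step 9 — and no state repeats earlier — so the cycle the system enters has period 2.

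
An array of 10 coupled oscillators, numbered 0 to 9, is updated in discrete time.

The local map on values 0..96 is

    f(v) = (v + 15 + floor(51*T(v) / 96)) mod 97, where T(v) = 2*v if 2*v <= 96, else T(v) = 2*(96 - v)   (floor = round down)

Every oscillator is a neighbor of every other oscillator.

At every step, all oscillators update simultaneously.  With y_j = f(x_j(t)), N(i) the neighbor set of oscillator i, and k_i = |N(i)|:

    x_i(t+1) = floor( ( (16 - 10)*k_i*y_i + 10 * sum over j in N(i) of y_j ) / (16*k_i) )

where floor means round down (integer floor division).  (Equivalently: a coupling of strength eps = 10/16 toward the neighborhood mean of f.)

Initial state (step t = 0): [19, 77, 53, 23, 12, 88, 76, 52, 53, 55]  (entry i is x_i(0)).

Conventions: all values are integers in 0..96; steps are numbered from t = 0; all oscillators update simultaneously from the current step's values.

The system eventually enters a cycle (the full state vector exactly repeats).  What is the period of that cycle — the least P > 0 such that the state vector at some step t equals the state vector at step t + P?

Answer: 10
Key observation: The state at step 3, [15, 15, 15, 15, 15, 15, 15, 15, 15, 15], reappears at step 13 — and no state repeats earlier — so the cycle the system enters has period 10.

Derivation:
t=0: [19, 77, 53, 23, 12, 88, 76, 52, 53, 55]
t=1: [34, 22, 23, 37, 30, 22, 22, 23, 23, 23]
t=2: [73, 65, 66, 75, 70, 65, 65, 66, 66, 66]
t=3: [15, 15, 15, 15, 15, 15, 15, 15, 15, 15]
t=4: [45, 45, 45, 45, 45, 45, 45, 45, 45, 45]
t=5: [10, 10, 10, 10, 10, 10, 10, 10, 10, 10]
t=6: [35, 35, 35, 35, 35, 35, 35, 35, 35, 35]
t=7: [87, 87, 87, 87, 87, 87, 87, 87, 87, 87]
t=8: [14, 14, 14, 14, 14, 14, 14, 14, 14, 14]
t=9: [43, 43, 43, 43, 43, 43, 43, 43, 43, 43]
t=10: [6, 6, 6, 6, 6, 6, 6, 6, 6, 6]
t=11: [27, 27, 27, 27, 27, 27, 27, 27, 27, 27]
t=12: [70, 70, 70, 70, 70, 70, 70, 70, 70, 70]
t=13: [15, 15, 15, 15, 15, 15, 15, 15, 15, 15]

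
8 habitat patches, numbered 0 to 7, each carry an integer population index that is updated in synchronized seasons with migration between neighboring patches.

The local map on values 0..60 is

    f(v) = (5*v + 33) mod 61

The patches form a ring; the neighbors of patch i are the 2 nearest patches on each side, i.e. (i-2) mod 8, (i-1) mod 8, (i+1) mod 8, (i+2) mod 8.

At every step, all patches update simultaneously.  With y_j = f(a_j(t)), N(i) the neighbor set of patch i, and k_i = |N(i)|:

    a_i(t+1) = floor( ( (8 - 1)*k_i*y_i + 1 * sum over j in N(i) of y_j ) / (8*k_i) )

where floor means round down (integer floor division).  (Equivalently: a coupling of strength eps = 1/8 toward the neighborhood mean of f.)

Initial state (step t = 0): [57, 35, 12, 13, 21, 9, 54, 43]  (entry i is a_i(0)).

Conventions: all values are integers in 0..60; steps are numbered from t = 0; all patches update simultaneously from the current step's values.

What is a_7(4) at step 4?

Simulating step by step:
t=0: [57, 35, 12, 13, 21, 9, 54, 43]
t=1: [15, 24, 30, 35, 18, 18, 53, 7]
t=2: [44, 29, 3, 22, 3, 3, 49, 10]
t=3: [12, 52, 46, 24, 46, 45, 33, 23]
t=4: [31, 46, 20, 30, 19, 15, 15, 26]

Answer: a_7(4) = 26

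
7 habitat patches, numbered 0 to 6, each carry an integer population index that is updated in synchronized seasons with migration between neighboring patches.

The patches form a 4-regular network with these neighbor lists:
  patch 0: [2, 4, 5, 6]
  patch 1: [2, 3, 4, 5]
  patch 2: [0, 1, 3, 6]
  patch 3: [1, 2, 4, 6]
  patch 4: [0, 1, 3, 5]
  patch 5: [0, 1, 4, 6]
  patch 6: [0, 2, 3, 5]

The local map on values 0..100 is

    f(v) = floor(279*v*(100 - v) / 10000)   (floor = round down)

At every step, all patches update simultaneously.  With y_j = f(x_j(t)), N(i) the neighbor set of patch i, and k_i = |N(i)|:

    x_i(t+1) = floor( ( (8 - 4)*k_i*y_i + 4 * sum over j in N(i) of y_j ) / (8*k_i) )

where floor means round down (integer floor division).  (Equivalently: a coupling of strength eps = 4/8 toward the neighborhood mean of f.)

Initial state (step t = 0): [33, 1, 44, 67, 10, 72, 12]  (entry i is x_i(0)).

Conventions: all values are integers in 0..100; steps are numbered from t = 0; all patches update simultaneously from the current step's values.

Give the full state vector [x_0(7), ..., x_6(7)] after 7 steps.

Answer: [63, 63, 63, 63, 63, 63, 63]

Derivation:
t=0: [33, 1, 44, 67, 10, 72, 12]
t=1: [52, 27, 53, 46, 35, 42, 45]
t=2: [68, 60, 67, 66, 63, 65, 68]
t=3: [61, 64, 61, 62, 63, 62, 60]
t=4: [65, 64, 65, 65, 65, 65, 65]
t=5: [63, 63, 63, 63, 63, 63, 63]
t=6: [65, 65, 65, 65, 65, 65, 65]
t=7: [63, 63, 63, 63, 63, 63, 63]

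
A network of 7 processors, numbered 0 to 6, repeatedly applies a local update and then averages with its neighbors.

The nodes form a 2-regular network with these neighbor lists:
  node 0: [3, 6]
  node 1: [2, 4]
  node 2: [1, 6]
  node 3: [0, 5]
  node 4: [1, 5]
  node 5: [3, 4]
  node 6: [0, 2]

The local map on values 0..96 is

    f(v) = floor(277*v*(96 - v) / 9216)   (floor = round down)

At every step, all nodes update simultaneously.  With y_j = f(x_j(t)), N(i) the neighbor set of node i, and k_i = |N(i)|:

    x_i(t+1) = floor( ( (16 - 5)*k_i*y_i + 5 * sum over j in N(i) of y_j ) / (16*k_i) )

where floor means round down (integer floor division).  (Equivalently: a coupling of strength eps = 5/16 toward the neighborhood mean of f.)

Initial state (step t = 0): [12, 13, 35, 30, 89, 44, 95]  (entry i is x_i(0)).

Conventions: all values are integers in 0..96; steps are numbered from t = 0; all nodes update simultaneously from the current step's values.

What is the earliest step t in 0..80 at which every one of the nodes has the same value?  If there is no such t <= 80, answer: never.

Answer: never
Key observation: The state at step 8 reappears at step 10 — the system is in a cycle of period 2 from step 8 on.  No step 0..10 is synchronized, and the cycle repeats forever, so no step up to 80 (or ever) has all nodes equal.

Derivation:
t=0: [12, 13, 35, 30, 89, 44, 95]  (not all equal)
t=1: [30, 34, 49, 55, 28, 58, 16]  (not all equal)
t=2: [56, 63, 63, 65, 59, 64, 46]  (not all equal)
t=3: [66, 62, 63, 61, 63, 61, 67]  (not all equal)
t=4: [59, 62, 61, 63, 62, 63, 58]  (not all equal)
t=5: [64, 63, 64, 62, 62, 62, 65]  (not all equal)
t=6: [61, 62, 61, 62, 62, 63, 60]  (not all equal)
t=7: [63, 63, 63, 63, 62, 62, 64]  (not all equal)
t=8: [61, 62, 61, 62, 62, 62, 61]  (not all equal)
t=9: [63, 63, 63, 63, 63, 63, 64]  (not all equal)
t=10: [61, 62, 61, 62, 62, 62, 61]  (not all equal)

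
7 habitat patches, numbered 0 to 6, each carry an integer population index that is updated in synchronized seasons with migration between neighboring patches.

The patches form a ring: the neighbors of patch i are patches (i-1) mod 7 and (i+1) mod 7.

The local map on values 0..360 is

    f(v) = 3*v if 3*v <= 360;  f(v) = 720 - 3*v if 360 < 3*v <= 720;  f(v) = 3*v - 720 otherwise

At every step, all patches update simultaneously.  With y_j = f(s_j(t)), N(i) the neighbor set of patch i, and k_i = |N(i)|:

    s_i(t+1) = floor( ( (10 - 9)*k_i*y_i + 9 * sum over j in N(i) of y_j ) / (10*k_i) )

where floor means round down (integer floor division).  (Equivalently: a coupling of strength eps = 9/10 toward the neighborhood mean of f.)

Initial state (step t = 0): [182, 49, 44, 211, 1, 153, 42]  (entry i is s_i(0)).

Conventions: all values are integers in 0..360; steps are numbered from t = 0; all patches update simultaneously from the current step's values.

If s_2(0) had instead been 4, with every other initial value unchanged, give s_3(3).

Answer: s_3(3) = 192
Key observation: This trace re-runs the system from the modified initial state.

Derivation:
t=0: [182, 49, 4, 211, 1, 153, 42]
t=1: [140, 98, 106, 15, 156, 84, 208]
t=2: [205, 307, 184, 261, 158, 181, 258]
t=3: [125, 142, 135, 192, 132, 152, 132]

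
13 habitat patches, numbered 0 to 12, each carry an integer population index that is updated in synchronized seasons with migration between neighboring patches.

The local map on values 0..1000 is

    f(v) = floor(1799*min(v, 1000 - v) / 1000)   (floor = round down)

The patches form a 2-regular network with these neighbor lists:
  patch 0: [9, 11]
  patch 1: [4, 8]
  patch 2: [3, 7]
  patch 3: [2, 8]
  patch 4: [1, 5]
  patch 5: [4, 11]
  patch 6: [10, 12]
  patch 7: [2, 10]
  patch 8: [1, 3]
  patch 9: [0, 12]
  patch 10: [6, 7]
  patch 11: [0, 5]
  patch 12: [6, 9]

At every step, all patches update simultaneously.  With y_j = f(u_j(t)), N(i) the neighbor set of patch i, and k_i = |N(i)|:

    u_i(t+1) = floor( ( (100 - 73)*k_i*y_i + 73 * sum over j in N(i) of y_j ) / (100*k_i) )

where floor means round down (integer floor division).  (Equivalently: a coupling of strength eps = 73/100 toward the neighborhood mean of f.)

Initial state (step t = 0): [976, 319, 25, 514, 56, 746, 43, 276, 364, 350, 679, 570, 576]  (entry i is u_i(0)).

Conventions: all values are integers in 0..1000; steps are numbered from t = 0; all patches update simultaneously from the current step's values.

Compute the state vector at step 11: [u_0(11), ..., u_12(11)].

Answer: [346, 808, 652, 734, 702, 556, 538, 605, 811, 367, 579, 411, 441]

Derivation:
t=0: [976, 319, 25, 514, 56, 746, 43, 276, 364, 350, 679, 570, 576]
t=1: [523, 429, 511, 490, 402, 441, 509, 360, 704, 463, 364, 390, 463]
t=2: [791, 666, 795, 752, 766, 733, 780, 734, 746, 841, 735, 791, 850]
t=3: [342, 481, 436, 421, 507, 419, 378, 437, 504, 312, 447, 413, 321]
t=4: [641, 882, 774, 816, 829, 797, 687, 791, 832, 586, 752, 699, 608]
t=5: [643, 279, 367, 347, 293, 408, 572, 412, 279, 693, 462, 514, 667]
t=6: [693, 510, 676, 592, 592, 709, 729, 744, 545, 602, 775, 737, 643]
t=7: [583, 803, 592, 708, 710, 581, 513, 484, 809, 629, 454, 520, 612]
t=8: [760, 410, 707, 534, 544, 708, 789, 800, 413, 708, 857, 781, 751]
t=9: [451, 769, 579, 689, 682, 584, 359, 383, 775, 462, 338, 455, 450]
t=10: [820, 468, 659, 574, 578, 709, 691, 684, 464, 815, 651, 789, 757]
t=11: [346, 808, 652, 734, 702, 556, 538, 605, 811, 367, 579, 411, 441]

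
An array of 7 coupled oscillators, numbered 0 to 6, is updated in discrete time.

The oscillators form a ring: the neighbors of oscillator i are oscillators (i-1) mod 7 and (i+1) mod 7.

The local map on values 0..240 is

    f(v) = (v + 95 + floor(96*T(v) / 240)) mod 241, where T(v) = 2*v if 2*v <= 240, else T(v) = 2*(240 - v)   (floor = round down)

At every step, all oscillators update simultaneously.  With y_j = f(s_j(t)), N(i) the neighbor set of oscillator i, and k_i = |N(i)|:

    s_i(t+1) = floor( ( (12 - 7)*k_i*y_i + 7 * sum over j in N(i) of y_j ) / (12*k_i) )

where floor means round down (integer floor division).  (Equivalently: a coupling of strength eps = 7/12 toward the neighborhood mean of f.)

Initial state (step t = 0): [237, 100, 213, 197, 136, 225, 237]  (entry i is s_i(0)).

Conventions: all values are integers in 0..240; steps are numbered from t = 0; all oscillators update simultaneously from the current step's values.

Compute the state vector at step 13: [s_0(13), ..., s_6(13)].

Answer: [127, 153, 183, 153, 127, 87, 87]

Derivation:
t=0: [237, 100, 213, 197, 136, 225, 237]
t=1: [75, 66, 71, 82, 81, 86, 92]
t=2: [163, 220, 154, 135, 102, 78, 77]
t=3: [126, 82, 79, 63, 105, 176, 188]
t=4: [54, 90, 159, 168, 102, 70, 78]
t=5: [153, 85, 59, 66, 102, 171, 218]
t=6: [59, 83, 147, 158, 100, 70, 82]
t=7: [84, 81, 54, 63, 101, 102, 123]
t=8: [92, 157, 210, 152, 86, 46, 41]
t=9: [79, 63, 81, 59, 77, 125, 127]
t=10: [180, 225, 219, 221, 176, 118, 119]
t=11: [80, 87, 89, 87, 79, 70, 71]
t=12: [167, 77, 11, 77, 166, 225, 226]
t=13: [127, 153, 183, 153, 127, 87, 87]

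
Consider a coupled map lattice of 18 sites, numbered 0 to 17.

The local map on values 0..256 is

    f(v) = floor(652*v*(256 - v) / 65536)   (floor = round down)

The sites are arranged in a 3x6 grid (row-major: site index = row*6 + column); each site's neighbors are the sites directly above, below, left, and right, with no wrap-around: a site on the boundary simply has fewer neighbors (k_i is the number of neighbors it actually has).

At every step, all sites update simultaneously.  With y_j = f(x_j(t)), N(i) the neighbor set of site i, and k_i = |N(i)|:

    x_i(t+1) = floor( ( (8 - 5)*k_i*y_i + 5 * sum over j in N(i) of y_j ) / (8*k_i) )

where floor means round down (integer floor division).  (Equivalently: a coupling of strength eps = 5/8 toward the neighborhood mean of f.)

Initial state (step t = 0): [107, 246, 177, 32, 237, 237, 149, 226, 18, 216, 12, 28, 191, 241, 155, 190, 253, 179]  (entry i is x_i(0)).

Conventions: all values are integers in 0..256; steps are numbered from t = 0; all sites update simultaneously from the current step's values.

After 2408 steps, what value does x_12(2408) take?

Answer: x_12(2408) = 155
Key observation: The state at step 8, [155, 155, 155, 155, 155, 155, 155, 155, 155, 155, 155, 155, 155, 155, 155, 155, 155, 155], reappears at step 9: the system is in a cycle of period 1 from step 8 on.  Therefore the state at step 2408 equals the state at step 8 + ((2408 - 8) mod 1) = 8, which is [155, 155, 155, 155, 155, 155, 155, 155, 155, 155, 155, 155, 155, 155, 155, 155, 155, 155].

Derivation:
t=0: [107, 246, 177, 32, 237, 237, 149, 226, 18, 216, 12, 28, 191, 241, 155, 190, 253, 179]
t=1: [116, 84, 80, 82, 46, 49, 131, 65, 85, 73, 41, 67, 106, 85, 100, 97, 63, 73]
t=2: [155, 141, 141, 129, 104, 106, 152, 138, 139, 131, 106, 113, 154, 144, 150, 142, 122, 126]
t=3: [157, 159, 161, 160, 158, 158, 157, 160, 160, 161, 159, 159, 157, 159, 159, 160, 160, 161]
t=4: [153, 152, 152, 152, 153, 153, 153, 152, 152, 152, 152, 153, 153, 153, 152, 152, 152, 152]
t=5: [156, 156, 157, 156, 156, 156, 156, 156, 157, 157, 156, 156, 156, 156, 156, 157, 157, 156]
t=6: [155, 154, 154, 154, 155, 155, 155, 154, 154, 154, 154, 155, 155, 155, 154, 154, 154, 154]
t=7: [155, 155, 156, 155, 155, 155, 155, 155, 156, 156, 155, 155, 155, 155, 155, 156, 156, 155]
t=8: [155, 155, 155, 155, 155, 155, 155, 155, 155, 155, 155, 155, 155, 155, 155, 155, 155, 155]
t=9: [155, 155, 155, 155, 155, 155, 155, 155, 155, 155, 155, 155, 155, 155, 155, 155, 155, 155]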